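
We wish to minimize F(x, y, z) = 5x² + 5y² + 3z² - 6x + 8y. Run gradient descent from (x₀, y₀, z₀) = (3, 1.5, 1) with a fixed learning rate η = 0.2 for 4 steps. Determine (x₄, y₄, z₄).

(3, 1.5, 0.0016)

∇F = (10x - 6, 10y + 8, 6z)
(x₁, y₁, z₁) = (3, 1.5, 1) − 0.2·(24, 23, 6) = (-1.8, -3.1, -0.2)
(x₂, y₂, z₂) = (-1.8, -3.1, -0.2) − 0.2·(-24, -23, -1.2) = (3, 1.5, 0.04)
(x₃, y₃, z₃) = (3, 1.5, 0.04) − 0.2·(24, 23, 0.24) = (-1.8, -3.1, -0.008)
(x₄, y₄, z₄) = (-1.8, -3.1, -0.008) − 0.2·(-24, -23, -0.048) = (3, 1.5, 0.0016)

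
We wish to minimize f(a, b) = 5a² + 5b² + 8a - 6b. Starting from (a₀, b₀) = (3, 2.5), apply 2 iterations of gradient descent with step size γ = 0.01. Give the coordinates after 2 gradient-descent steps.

(2.278, 2.139)

∇f = (10a + 8, 10b - 6)
(a₁, b₁) = (3, 2.5) − 0.01·(38, 19) = (2.62, 2.31)
(a₂, b₂) = (2.62, 2.31) − 0.01·(34.2, 17.1) = (2.278, 2.139)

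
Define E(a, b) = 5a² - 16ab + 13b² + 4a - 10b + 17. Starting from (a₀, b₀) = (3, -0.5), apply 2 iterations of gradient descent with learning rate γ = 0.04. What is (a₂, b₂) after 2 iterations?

(2.1296, 1.1512)

∇E = (10a - 16b + 4, -16a + 26b - 10)
(a₁, b₁) = (3, -0.5) − 0.04·(42, -71) = (1.32, 2.34)
(a₂, b₂) = (1.32, 2.34) − 0.04·(-20.24, 29.72) = (2.1296, 1.1512)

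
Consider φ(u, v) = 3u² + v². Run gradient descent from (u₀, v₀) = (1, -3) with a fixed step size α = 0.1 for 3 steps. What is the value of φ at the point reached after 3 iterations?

2.371584

∇φ = (6u, 2v)
(u₁, v₁) = (1, -3) − 0.1·(6, -6) = (0.4, -2.4)
(u₂, v₂) = (0.4, -2.4) − 0.1·(2.4, -4.8) = (0.16, -1.92)
(u₃, v₃) = (0.16, -1.92) − 0.1·(0.96, -3.84) = (0.064, -1.536)
φ(0.064, -1.536) = 2.371584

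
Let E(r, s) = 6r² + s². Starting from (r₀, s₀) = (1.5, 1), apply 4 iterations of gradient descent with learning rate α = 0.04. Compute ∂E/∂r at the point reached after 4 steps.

1.31609088

∇E = (12r, 2s)
(r₁, s₁) = (1.5, 1) − 0.04·(18, 2) = (0.78, 0.92)
(r₂, s₂) = (0.78, 0.92) − 0.04·(9.36, 1.84) = (0.4056, 0.8464)
(r₃, s₃) = (0.4056, 0.8464) − 0.04·(4.8672, 1.6928) = (0.210912, 0.778688)
(r₄, s₄) = (0.210912, 0.778688) − 0.04·(2.530944, 1.557376) = (0.10967424, 0.71639296)
∂E/∂r at (0.10967424, 0.71639296) = 1.31609088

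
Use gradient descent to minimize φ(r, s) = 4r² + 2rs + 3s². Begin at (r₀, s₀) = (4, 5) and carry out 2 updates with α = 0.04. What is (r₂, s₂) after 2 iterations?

(1.2992, 2.4592)

∇φ = (8r + 2s, 2r + 6s)
Step 1: at (4, 5), ∇φ = (42, 38) → (4, 5) − 0.04·(42, 38) = (2.32, 3.48)
Step 2: at (2.32, 3.48), ∇φ = (25.52, 25.52) → (2.32, 3.48) − 0.04·(25.52, 25.52) = (1.2992, 2.4592)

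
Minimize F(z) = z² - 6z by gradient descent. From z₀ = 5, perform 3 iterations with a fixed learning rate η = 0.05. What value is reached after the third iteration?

4.458

F′(z) = 2z - 6
z₁ = 5 − 0.05·4 = 4.8
z₂ = 4.8 − 0.05·3.6 = 4.62
z₃ = 4.62 − 0.05·3.24 = 4.458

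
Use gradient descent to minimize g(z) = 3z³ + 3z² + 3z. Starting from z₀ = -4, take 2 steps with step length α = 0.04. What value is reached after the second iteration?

g′(z) = 9z² + 6z + 3
Step 1: g′(-4) = 123; z₁ = -4 − 0.04·123 = -8.92
Step 2: g′(-8.92) = 665.5776; z₂ = -8.92 − 0.04·665.5776 = -35.543104

-35.543104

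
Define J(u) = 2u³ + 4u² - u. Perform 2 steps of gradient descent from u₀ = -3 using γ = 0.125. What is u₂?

J′(u) = 6u² + 8u - 1
u₁ = -3 − 0.125·29 = -6.625
u₂ = -6.625 − 0.125·209.34375 = -32.79296875

-32.79296875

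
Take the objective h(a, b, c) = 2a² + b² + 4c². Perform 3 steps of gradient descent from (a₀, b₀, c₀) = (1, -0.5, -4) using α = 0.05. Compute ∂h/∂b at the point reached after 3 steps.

∇h = (4a, 2b, 8c)
(a₁, b₁, c₁) = (1, -0.5, -4) − 0.05·(4, -1, -32) = (0.8, -0.45, -2.4)
(a₂, b₂, c₂) = (0.8, -0.45, -2.4) − 0.05·(3.2, -0.9, -19.2) = (0.64, -0.405, -1.44)
(a₃, b₃, c₃) = (0.64, -0.405, -1.44) − 0.05·(2.56, -0.81, -11.52) = (0.512, -0.3645, -0.864)
∂h/∂b at (0.512, -0.3645, -0.864) = -0.729

-0.729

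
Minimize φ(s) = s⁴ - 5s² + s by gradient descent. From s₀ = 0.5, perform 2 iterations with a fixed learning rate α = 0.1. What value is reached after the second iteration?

φ′(s) = 4s³ - 10s + 1
s₁ = 0.5 − 0.1·(-3.5) = 0.85
s₂ = 0.85 − 0.1·(-5.0435) = 1.35435

1.35435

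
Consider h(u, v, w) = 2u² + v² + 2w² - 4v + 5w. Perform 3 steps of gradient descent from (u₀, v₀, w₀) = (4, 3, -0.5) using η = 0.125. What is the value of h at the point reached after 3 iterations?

∇h = (4u, 2v - 4, 4w + 5)
Step 1: at (4, 3, -0.5), ∇h = (16, 2, 3) → (4, 3, -0.5) − 0.125·(16, 2, 3) = (2, 2.75, -0.875)
Step 2: at (2, 2.75, -0.875), ∇h = (8, 1.5, 1.5) → (2, 2.75, -0.875) − 0.125·(8, 1.5, 1.5) = (1, 2.5625, -1.0625)
Step 3: at (1, 2.5625, -1.0625), ∇h = (4, 1.125, 0.75) → (1, 2.5625, -1.0625) − 0.125·(4, 1.125, 0.75) = (0.5, 2.421875, -1.15625)
h(0.5, 2.421875, -1.15625) = -6.429443359375

-6.429443359375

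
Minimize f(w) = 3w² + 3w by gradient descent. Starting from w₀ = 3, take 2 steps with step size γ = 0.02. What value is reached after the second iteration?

2.2104

f′(w) = 6w + 3
w₁ = 3 − 0.02·21 = 2.58
w₂ = 2.58 − 0.02·18.48 = 2.2104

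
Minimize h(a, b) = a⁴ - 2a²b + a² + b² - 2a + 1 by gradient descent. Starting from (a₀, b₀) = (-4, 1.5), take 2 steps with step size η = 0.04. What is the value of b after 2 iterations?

5.028192

∇h = (4a³ - 4ab + 2a - 2, -2a² + 2b)
Step 1: at (-4, 1.5), ∇h = (-242, -29) → (-4, 1.5) − 0.04·(-242, -29) = (5.68, 2.66)
Step 2: at (5.68, 2.66), ∇h = (681.926528, -59.2048) → (5.68, 2.66) − 0.04·(681.926528, -59.2048) = (-21.59706112, 5.028192)
b = 5.028192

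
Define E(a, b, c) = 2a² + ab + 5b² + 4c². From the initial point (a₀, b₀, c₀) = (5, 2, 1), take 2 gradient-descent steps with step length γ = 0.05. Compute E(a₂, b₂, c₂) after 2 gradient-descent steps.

∇E = (4a + b, a + 10b, 8c)
Step 1: at (5, 2, 1), ∇E = (22, 25, 8) → (5, 2, 1) − 0.05·(22, 25, 8) = (3.9, 0.75, 0.6)
Step 2: at (3.9, 0.75, 0.6), ∇E = (16.35, 11.4, 4.8) → (3.9, 0.75, 0.6) − 0.05·(16.35, 11.4, 4.8) = (3.0825, 0.18, 0.36)
E(3.0825, 0.18, 0.36) = 20.2388625

20.2388625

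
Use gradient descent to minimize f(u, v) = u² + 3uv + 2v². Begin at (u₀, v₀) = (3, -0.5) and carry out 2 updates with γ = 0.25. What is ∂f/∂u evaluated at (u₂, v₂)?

∇f = (2u + 3v, 3u + 4v)
(u₁, v₁) = (3, -0.5) − 0.25·(4.5, 7) = (1.875, -2.25)
(u₂, v₂) = (1.875, -2.25) − 0.25·(-3, -3.375) = (2.625, -1.40625)
∂f/∂u at (2.625, -1.40625) = 1.03125

1.03125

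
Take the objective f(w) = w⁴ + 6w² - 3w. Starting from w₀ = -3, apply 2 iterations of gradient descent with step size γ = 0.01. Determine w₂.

-1.17313692

f′(w) = 4w³ + 12w - 3
w₁ = -3 − 0.01·(-147) = -1.53
w₂ = -1.53 − 0.01·(-35.686308) = -1.17313692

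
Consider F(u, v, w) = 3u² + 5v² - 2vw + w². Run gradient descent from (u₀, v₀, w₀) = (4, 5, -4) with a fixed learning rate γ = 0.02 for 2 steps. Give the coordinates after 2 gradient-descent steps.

∇F = (6u, 10v - 2w, -2v + 2w)
Step 1: at (4, 5, -4), ∇F = (24, 58, -18) → (4, 5, -4) − 0.02·(24, 58, -18) = (3.52, 3.84, -3.64)
Step 2: at (3.52, 3.84, -3.64), ∇F = (21.12, 45.68, -14.96) → (3.52, 3.84, -3.64) − 0.02·(21.12, 45.68, -14.96) = (3.0976, 2.9264, -3.3408)

(3.0976, 2.9264, -3.3408)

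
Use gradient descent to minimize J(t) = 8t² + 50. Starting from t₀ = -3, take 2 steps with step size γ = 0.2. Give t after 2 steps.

J′(t) = 16t
Step 1: J′(-3) = -48; t₁ = -3 − 0.2·(-48) = 6.6
Step 2: J′(6.6) = 105.6; t₂ = 6.6 − 0.2·105.6 = -14.52

-14.52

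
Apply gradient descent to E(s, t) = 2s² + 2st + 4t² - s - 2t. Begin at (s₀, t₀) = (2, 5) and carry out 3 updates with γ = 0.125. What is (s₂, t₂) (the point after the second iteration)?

(0.125, 0.28125)

∇E = (4s + 2t - 1, 2s + 8t - 2)
Step 1: at (2, 5), ∇E = (17, 42) → (2, 5) − 0.125·(17, 42) = (-0.125, -0.25)
Step 2: at (-0.125, -0.25), ∇E = (-2, -4.25) → (-0.125, -0.25) − 0.125·(-2, -4.25) = (0.125, 0.28125)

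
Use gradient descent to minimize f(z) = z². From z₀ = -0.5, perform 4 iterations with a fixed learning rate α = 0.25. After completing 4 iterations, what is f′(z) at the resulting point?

f′(z) = 2z
Step 1: f′(-0.5) = -1; z₁ = -0.5 − 0.25·(-1) = -0.25
Step 2: f′(-0.25) = -0.5; z₂ = -0.25 − 0.25·(-0.5) = -0.125
Step 3: f′(-0.125) = -0.25; z₃ = -0.125 − 0.25·(-0.25) = -0.0625
Step 4: f′(-0.0625) = -0.125; z₄ = -0.0625 − 0.25·(-0.125) = -0.03125
f′(z) at (-0.03125) = -0.0625

-0.0625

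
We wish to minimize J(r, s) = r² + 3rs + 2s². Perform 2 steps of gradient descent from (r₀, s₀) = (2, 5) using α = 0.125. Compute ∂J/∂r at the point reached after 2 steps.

1.171875

∇J = (2r + 3s, 3r + 4s)
Step 1: at (2, 5), ∇J = (19, 26) → (2, 5) − 0.125·(19, 26) = (-0.375, 1.75)
Step 2: at (-0.375, 1.75), ∇J = (4.5, 5.875) → (-0.375, 1.75) − 0.125·(4.5, 5.875) = (-0.9375, 1.015625)
∂J/∂r at (-0.9375, 1.015625) = 1.171875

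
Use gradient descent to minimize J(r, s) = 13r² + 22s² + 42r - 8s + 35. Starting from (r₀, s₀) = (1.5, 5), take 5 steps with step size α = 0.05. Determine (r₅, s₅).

∇J = (26r + 42, 44s - 8)
Step 1: at (1.5, 5), ∇J = (81, 212) → (1.5, 5) − 0.05·(81, 212) = (-2.55, -5.6)
Step 2: at (-2.55, -5.6), ∇J = (-24.3, -254.4) → (-2.55, -5.6) − 0.05·(-24.3, -254.4) = (-1.335, 7.12)
Step 3: at (-1.335, 7.12), ∇J = (7.29, 305.28) → (-1.335, 7.12) − 0.05·(7.29, 305.28) = (-1.6995, -8.144)
Step 4: at (-1.6995, -8.144), ∇J = (-2.187, -366.336) → (-1.6995, -8.144) − 0.05·(-2.187, -366.336) = (-1.59015, 10.1728)
Step 5: at (-1.59015, 10.1728), ∇J = (0.6561, 439.6032) → (-1.59015, 10.1728) − 0.05·(0.6561, 439.6032) = (-1.622955, -11.80736)

(-1.622955, -11.80736)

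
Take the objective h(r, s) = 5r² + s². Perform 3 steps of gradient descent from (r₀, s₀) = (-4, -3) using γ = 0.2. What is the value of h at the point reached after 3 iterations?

∇h = (10r, 2s)
(r₁, s₁) = (-4, -3) − 0.2·(-40, -6) = (4, -1.8)
(r₂, s₂) = (4, -1.8) − 0.2·(40, -3.6) = (-4, -1.08)
(r₃, s₃) = (-4, -1.08) − 0.2·(-40, -2.16) = (4, -0.648)
h(4, -0.648) = 80.419904

80.419904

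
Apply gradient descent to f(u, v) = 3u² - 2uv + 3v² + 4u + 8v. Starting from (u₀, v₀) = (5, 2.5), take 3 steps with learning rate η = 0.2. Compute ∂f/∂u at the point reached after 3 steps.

∇f = (6u - 2v + 4, -2u + 6v + 8)
(u₁, v₁) = (5, 2.5) − 0.2·(29, 13) = (-0.8, -0.1)
(u₂, v₂) = (-0.8, -0.1) − 0.2·(-0.6, 9) = (-0.68, -1.9)
(u₃, v₃) = (-0.68, -1.9) − 0.2·(3.72, -2.04) = (-1.424, -1.492)
∂f/∂u at (-1.424, -1.492) = -1.56

-1.56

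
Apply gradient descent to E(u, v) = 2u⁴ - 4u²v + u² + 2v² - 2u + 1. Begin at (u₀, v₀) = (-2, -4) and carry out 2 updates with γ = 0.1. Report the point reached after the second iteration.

∇E = (8u³ - 8uv + 2u - 2, -4u² + 4v)
(u₁, v₁) = (-2, -4) − 0.1·(-134, -32) = (11.4, -0.8)
(u₂, v₂) = (11.4, -0.8) − 0.1·(11946.112, -523.04) = (-1183.2112, 51.504)

(-1183.2112, 51.504)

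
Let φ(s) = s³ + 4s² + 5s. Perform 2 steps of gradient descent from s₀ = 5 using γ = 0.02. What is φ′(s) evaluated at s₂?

φ′(s) = 3s² + 8s + 5
Step 1: φ′(5) = 120; s₁ = 5 − 0.02·120 = 2.6
Step 2: φ′(2.6) = 46.08; s₂ = 2.6 − 0.02·46.08 = 1.6784
φ′(s) at (1.6784) = 26.87827968

26.87827968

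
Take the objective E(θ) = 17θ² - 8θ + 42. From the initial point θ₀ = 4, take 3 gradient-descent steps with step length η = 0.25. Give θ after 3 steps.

E′(θ) = 34θ - 8
Step 1: E′(4) = 128; θ₁ = 4 − 0.25·128 = -28
Step 2: E′(-28) = -960; θ₂ = -28 − 0.25·(-960) = 212
Step 3: E′(212) = 7200; θ₃ = 212 − 0.25·7200 = -1588

-1588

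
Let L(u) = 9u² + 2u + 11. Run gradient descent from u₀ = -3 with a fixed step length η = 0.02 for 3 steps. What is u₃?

L′(u) = 18u + 2
Step 1: L′(-3) = -52; u₁ = -3 − 0.02·(-52) = -1.96
Step 2: L′(-1.96) = -33.28; u₂ = -1.96 − 0.02·(-33.28) = -1.2944
Step 3: L′(-1.2944) = -21.2992; u₃ = -1.2944 − 0.02·(-21.2992) = -0.868416

-0.868416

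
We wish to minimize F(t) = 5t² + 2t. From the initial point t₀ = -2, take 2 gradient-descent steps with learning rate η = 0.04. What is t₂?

F′(t) = 10t + 2
Step 1: F′(-2) = -18; t₁ = -2 − 0.04·(-18) = -1.28
Step 2: F′(-1.28) = -10.8; t₂ = -1.28 − 0.04·(-10.8) = -0.848

-0.848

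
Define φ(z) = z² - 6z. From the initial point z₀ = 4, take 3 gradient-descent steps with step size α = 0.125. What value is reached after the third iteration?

φ′(z) = 2z - 6
z₁ = 4 − 0.125·2 = 3.75
z₂ = 3.75 − 0.125·1.5 = 3.5625
z₃ = 3.5625 − 0.125·1.125 = 3.421875

3.421875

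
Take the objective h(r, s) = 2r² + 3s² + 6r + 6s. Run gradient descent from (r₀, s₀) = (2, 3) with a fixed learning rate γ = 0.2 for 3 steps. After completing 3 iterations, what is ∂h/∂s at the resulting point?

-0.192

∇h = (4r + 6, 6s + 6)
Step 1: at (2, 3), ∇h = (14, 24) → (2, 3) − 0.2·(14, 24) = (-0.8, -1.8)
Step 2: at (-0.8, -1.8), ∇h = (2.8, -4.8) → (-0.8, -1.8) − 0.2·(2.8, -4.8) = (-1.36, -0.84)
Step 3: at (-1.36, -0.84), ∇h = (0.56, 0.96) → (-1.36, -0.84) − 0.2·(0.56, 0.96) = (-1.472, -1.032)
∂h/∂s at (-1.472, -1.032) = -0.192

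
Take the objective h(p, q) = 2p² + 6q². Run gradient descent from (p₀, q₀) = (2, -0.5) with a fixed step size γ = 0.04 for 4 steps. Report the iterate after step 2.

(1.4112, -0.1352)

∇h = (4p, 12q)
Step 1: at (2, -0.5), ∇h = (8, -6) → (2, -0.5) − 0.04·(8, -6) = (1.68, -0.26)
Step 2: at (1.68, -0.26), ∇h = (6.72, -3.12) → (1.68, -0.26) − 0.04·(6.72, -3.12) = (1.4112, -0.1352)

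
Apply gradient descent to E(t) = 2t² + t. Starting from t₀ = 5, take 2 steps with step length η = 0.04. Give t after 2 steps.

E′(t) = 4t + 1
t₁ = 5 − 0.04·21 = 4.16
t₂ = 4.16 − 0.04·17.64 = 3.4544

3.4544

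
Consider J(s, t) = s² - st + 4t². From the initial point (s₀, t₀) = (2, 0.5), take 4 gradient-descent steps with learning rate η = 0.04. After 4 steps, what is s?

1.488384

∇J = (2s - t, -s + 8t)
Step 1: at (2, 0.5), ∇J = (3.5, 2) → (2, 0.5) − 0.04·(3.5, 2) = (1.86, 0.42)
Step 2: at (1.86, 0.42), ∇J = (3.3, 1.5) → (1.86, 0.42) − 0.04·(3.3, 1.5) = (1.728, 0.36)
Step 3: at (1.728, 0.36), ∇J = (3.096, 1.152) → (1.728, 0.36) − 0.04·(3.096, 1.152) = (1.60416, 0.31392)
Step 4: at (1.60416, 0.31392), ∇J = (2.8944, 0.9072) → (1.60416, 0.31392) − 0.04·(2.8944, 0.9072) = (1.488384, 0.277632)
s = 1.488384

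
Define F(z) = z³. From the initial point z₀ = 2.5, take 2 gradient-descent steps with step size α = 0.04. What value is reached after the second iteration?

F′(z) = 3z²
z₁ = 2.5 − 0.04·18.75 = 1.75
z₂ = 1.75 − 0.04·9.1875 = 1.3825

1.3825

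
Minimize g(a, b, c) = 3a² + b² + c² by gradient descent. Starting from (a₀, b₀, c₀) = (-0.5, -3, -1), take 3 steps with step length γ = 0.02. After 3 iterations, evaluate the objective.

8.175880962048

∇g = (6a, 2b, 2c)
(a₁, b₁, c₁) = (-0.5, -3, -1) − 0.02·(-3, -6, -2) = (-0.44, -2.88, -0.96)
(a₂, b₂, c₂) = (-0.44, -2.88, -0.96) − 0.02·(-2.64, -5.76, -1.92) = (-0.3872, -2.7648, -0.9216)
(a₃, b₃, c₃) = (-0.3872, -2.7648, -0.9216) − 0.02·(-2.3232, -5.5296, -1.8432) = (-0.340736, -2.654208, -0.884736)
g(-0.340736, -2.654208, -0.884736) = 8.175880962048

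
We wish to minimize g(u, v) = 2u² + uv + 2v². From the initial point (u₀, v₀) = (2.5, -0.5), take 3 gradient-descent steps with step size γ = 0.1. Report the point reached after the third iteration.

∇g = (4u + v, u + 4v)
(u₁, v₁) = (2.5, -0.5) − 0.1·(9.5, 0.5) = (1.55, -0.55)
(u₂, v₂) = (1.55, -0.55) − 0.1·(5.65, -0.65) = (0.985, -0.485)
(u₃, v₃) = (0.985, -0.485) − 0.1·(3.455, -0.955) = (0.6395, -0.3895)

(0.6395, -0.3895)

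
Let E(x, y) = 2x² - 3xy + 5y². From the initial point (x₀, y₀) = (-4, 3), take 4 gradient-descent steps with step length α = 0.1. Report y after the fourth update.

∇E = (4x - 3y, -3x + 10y)
Step 1: at (-4, 3), ∇E = (-25, 42) → (-4, 3) − 0.1·(-25, 42) = (-1.5, -1.2)
Step 2: at (-1.5, -1.2), ∇E = (-2.4, -7.5) → (-1.5, -1.2) − 0.1·(-2.4, -7.5) = (-1.26, -0.45)
Step 3: at (-1.26, -0.45), ∇E = (-3.69, -0.72) → (-1.26, -0.45) − 0.1·(-3.69, -0.72) = (-0.891, -0.378)
Step 4: at (-0.891, -0.378), ∇E = (-2.43, -1.107) → (-0.891, -0.378) − 0.1·(-2.43, -1.107) = (-0.648, -0.2673)
y = -0.2673

-0.2673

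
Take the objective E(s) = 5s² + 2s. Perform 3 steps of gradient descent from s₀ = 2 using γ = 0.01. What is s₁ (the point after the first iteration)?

1.78

E′(s) = 10s + 2
s₁ = 2 − 0.01·22 = 1.78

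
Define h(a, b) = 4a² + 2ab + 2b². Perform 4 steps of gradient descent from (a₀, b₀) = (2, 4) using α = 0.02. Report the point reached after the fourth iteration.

(0.57223168, 2.67726848)

∇h = (8a + 2b, 2a + 4b)
(a₁, b₁) = (2, 4) − 0.02·(24, 20) = (1.52, 3.6)
(a₂, b₂) = (1.52, 3.6) − 0.02·(19.36, 17.44) = (1.1328, 3.2512)
(a₃, b₃) = (1.1328, 3.2512) − 0.02·(15.5648, 15.2704) = (0.821504, 2.945792)
(a₄, b₄) = (0.821504, 2.945792) − 0.02·(12.463616, 13.426176) = (0.57223168, 2.67726848)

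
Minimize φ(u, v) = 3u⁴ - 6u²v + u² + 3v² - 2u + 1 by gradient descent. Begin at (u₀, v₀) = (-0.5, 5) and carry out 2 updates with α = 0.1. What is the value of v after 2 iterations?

∇φ = (12u³ - 12uv + 2u - 2, -6u² + 6v)
(u₁, v₁) = (-0.5, 5) − 0.1·(25.5, 28.5) = (-3.05, 2.15)
(u₂, v₂) = (-3.05, 2.15) − 0.1·(-269.8815, -42.915) = (23.93815, 6.4415)
v = 6.4415

6.4415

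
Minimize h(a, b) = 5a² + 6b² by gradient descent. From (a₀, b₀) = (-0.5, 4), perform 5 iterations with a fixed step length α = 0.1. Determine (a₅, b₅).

(0, -0.00128)

∇h = (10a, 12b)
Step 1: at (-0.5, 4), ∇h = (-5, 48) → (-0.5, 4) − 0.1·(-5, 48) = (0, -0.8)
Step 2: at (0, -0.8), ∇h = (0, -9.6) → (0, -0.8) − 0.1·(0, -9.6) = (0, 0.16)
Step 3: at (0, 0.16), ∇h = (0, 1.92) → (0, 0.16) − 0.1·(0, 1.92) = (0, -0.032)
Step 4: at (0, -0.032), ∇h = (0, -0.384) → (0, -0.032) − 0.1·(0, -0.384) = (0, 0.0064)
Step 5: at (0, 0.0064), ∇h = (0, 0.0768) → (0, 0.0064) − 0.1·(0, 0.0768) = (0, -0.00128)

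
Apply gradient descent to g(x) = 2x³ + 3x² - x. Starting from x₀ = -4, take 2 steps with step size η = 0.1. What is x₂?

g′(x) = 6x² + 6x - 1
x₁ = -4 − 0.1·71 = -11.1
x₂ = -11.1 − 0.1·671.66 = -78.266

-78.266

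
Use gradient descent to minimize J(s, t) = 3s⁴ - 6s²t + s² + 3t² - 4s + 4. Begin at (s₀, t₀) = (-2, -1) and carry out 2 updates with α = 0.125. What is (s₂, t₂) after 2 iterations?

(-4047.25, 147.6875)

∇J = (12s³ - 12st + 2s - 4, -6s² + 6t)
(s₁, t₁) = (-2, -1) − 0.125·(-128, -30) = (14, 2.75)
(s₂, t₂) = (14, 2.75) − 0.125·(32490, -1159.5) = (-4047.25, 147.6875)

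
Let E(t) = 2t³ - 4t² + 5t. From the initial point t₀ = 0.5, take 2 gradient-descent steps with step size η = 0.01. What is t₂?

E′(t) = 6t² - 8t + 5
Step 1: E′(0.5) = 2.5; t₁ = 0.5 − 0.01·2.5 = 0.475
Step 2: E′(0.475) = 2.55375; t₂ = 0.475 − 0.01·2.55375 = 0.4494625

0.4494625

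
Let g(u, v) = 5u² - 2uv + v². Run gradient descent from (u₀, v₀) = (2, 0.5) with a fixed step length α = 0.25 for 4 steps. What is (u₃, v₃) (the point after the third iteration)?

∇g = (10u - 2v, -2u + 2v)
Step 1: at (2, 0.5), ∇g = (19, -3) → (2, 0.5) − 0.25·(19, -3) = (-2.75, 1.25)
Step 2: at (-2.75, 1.25), ∇g = (-30, 8) → (-2.75, 1.25) − 0.25·(-30, 8) = (4.75, -0.75)
Step 3: at (4.75, -0.75), ∇g = (49, -11) → (4.75, -0.75) − 0.25·(49, -11) = (-7.5, 2)

(-7.5, 2)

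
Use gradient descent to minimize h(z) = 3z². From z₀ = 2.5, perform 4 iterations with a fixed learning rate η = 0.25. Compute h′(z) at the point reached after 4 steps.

0.9375

h′(z) = 6z
Step 1: h′(2.5) = 15; z₁ = 2.5 − 0.25·15 = -1.25
Step 2: h′(-1.25) = -7.5; z₂ = -1.25 − 0.25·(-7.5) = 0.625
Step 3: h′(0.625) = 3.75; z₃ = 0.625 − 0.25·3.75 = -0.3125
Step 4: h′(-0.3125) = -1.875; z₄ = -0.3125 − 0.25·(-1.875) = 0.15625
h′(z) at (0.15625) = 0.9375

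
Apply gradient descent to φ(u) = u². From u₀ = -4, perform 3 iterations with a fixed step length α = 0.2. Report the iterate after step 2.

-1.44

φ′(u) = 2u
Step 1: φ′(-4) = -8; u₁ = -4 − 0.2·(-8) = -2.4
Step 2: φ′(-2.4) = -4.8; u₂ = -2.4 − 0.2·(-4.8) = -1.44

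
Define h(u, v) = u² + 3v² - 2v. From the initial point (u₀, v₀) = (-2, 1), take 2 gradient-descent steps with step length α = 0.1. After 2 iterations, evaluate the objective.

1.3392

∇h = (2u, 6v - 2)
(u₁, v₁) = (-2, 1) − 0.1·(-4, 4) = (-1.6, 0.6)
(u₂, v₂) = (-1.6, 0.6) − 0.1·(-3.2, 1.6) = (-1.28, 0.44)
h(-1.28, 0.44) = 1.3392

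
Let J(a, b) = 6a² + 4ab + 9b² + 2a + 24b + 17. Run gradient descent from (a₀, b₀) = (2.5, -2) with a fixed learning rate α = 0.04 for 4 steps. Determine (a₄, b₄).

∇J = (12a + 4b + 2, 4a + 18b + 24)
(a₁, b₁) = (2.5, -2) − 0.04·(24, -2) = (1.54, -1.92)
(a₂, b₂) = (1.54, -1.92) − 0.04·(12.8, -4.4) = (1.028, -1.744)
(a₃, b₃) = (1.028, -1.744) − 0.04·(7.36, -3.28) = (0.7336, -1.6128)
(a₄, b₄) = (0.7336, -1.6128) − 0.04·(4.352, -2.096) = (0.55952, -1.52896)

(0.55952, -1.52896)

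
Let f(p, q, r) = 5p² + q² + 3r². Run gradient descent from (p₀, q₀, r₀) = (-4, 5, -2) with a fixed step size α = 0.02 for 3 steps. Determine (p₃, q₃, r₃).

(-2.048, 4.42368, -1.362944)

∇f = (10p, 2q, 6r)
Step 1: at (-4, 5, -2), ∇f = (-40, 10, -12) → (-4, 5, -2) − 0.02·(-40, 10, -12) = (-3.2, 4.8, -1.76)
Step 2: at (-3.2, 4.8, -1.76), ∇f = (-32, 9.6, -10.56) → (-3.2, 4.8, -1.76) − 0.02·(-32, 9.6, -10.56) = (-2.56, 4.608, -1.5488)
Step 3: at (-2.56, 4.608, -1.5488), ∇f = (-25.6, 9.216, -9.2928) → (-2.56, 4.608, -1.5488) − 0.02·(-25.6, 9.216, -9.2928) = (-2.048, 4.42368, -1.362944)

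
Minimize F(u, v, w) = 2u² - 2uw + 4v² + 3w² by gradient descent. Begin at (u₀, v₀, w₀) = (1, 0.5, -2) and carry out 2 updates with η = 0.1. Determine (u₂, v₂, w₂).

(0, 0.02, -0.2)

∇F = (4u - 2w, 8v, -2u + 6w)
Step 1: at (1, 0.5, -2), ∇F = (8, 4, -14) → (1, 0.5, -2) − 0.1·(8, 4, -14) = (0.2, 0.1, -0.6)
Step 2: at (0.2, 0.1, -0.6), ∇F = (2, 0.8, -4) → (0.2, 0.1, -0.6) − 0.1·(2, 0.8, -4) = (0, 0.02, -0.2)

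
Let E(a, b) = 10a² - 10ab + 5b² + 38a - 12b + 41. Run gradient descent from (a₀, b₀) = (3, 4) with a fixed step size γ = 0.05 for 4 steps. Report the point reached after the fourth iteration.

(-0.8875, 1.3375)

∇E = (20a - 10b + 38, -10a + 10b - 12)
(a₁, b₁) = (3, 4) − 0.05·(58, -2) = (0.1, 4.1)
(a₂, b₂) = (0.1, 4.1) − 0.05·(-1, 28) = (0.15, 2.7)
(a₃, b₃) = (0.15, 2.7) − 0.05·(14, 13.5) = (-0.55, 2.025)
(a₄, b₄) = (-0.55, 2.025) − 0.05·(6.75, 13.75) = (-0.8875, 1.3375)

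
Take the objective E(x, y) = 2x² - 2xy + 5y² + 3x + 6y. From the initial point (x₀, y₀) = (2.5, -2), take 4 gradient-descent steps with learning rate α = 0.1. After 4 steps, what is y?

∇E = (4x - 2y + 3, -2x + 10y + 6)
(x₁, y₁) = (2.5, -2) − 0.1·(17, -19) = (0.8, -0.1)
(x₂, y₂) = (0.8, -0.1) − 0.1·(6.4, 3.4) = (0.16, -0.44)
(x₃, y₃) = (0.16, -0.44) − 0.1·(4.52, 1.28) = (-0.292, -0.568)
(x₄, y₄) = (-0.292, -0.568) − 0.1·(2.968, 0.904) = (-0.5888, -0.6584)
y = -0.6584

-0.6584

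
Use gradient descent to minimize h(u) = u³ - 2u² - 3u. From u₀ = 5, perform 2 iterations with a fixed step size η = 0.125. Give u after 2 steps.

-2.71875

h′(u) = 3u² - 4u - 3
u₁ = 5 − 0.125·52 = -1.5
u₂ = -1.5 − 0.125·9.75 = -2.71875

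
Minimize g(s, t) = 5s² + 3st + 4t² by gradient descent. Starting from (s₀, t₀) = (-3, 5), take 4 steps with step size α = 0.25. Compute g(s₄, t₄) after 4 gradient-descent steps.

∇g = (10s + 3t, 3s + 8t)
Step 1: at (-3, 5), ∇g = (-15, 31) → (-3, 5) − 0.25·(-15, 31) = (0.75, -2.75)
Step 2: at (0.75, -2.75), ∇g = (-0.75, -19.75) → (0.75, -2.75) − 0.25·(-0.75, -19.75) = (0.9375, 2.1875)
Step 3: at (0.9375, 2.1875), ∇g = (15.9375, 20.3125) → (0.9375, 2.1875) − 0.25·(15.9375, 20.3125) = (-3.046875, -2.890625)
Step 4: at (-3.046875, -2.890625), ∇g = (-39.140625, -32.265625) → (-3.046875, -2.890625) − 0.25·(-39.140625, -32.265625) = (6.73828125, 5.17578125)
g(6.73828125, 5.17578125) = 438.80462646484375

438.80462646484375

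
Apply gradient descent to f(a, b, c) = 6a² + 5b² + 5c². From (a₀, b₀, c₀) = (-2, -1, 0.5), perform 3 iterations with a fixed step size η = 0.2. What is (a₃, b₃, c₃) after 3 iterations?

∇f = (12a, 10b, 10c)
Step 1: at (-2, -1, 0.5), ∇f = (-24, -10, 5) → (-2, -1, 0.5) − 0.2·(-24, -10, 5) = (2.8, 1, -0.5)
Step 2: at (2.8, 1, -0.5), ∇f = (33.6, 10, -5) → (2.8, 1, -0.5) − 0.2·(33.6, 10, -5) = (-3.92, -1, 0.5)
Step 3: at (-3.92, -1, 0.5), ∇f = (-47.04, -10, 5) → (-3.92, -1, 0.5) − 0.2·(-47.04, -10, 5) = (5.488, 1, -0.5)

(5.488, 1, -0.5)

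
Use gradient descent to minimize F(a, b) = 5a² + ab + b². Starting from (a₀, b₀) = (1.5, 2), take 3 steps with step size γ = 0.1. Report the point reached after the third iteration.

(-0.118, 0.9585)

∇F = (10a + b, a + 2b)
(a₁, b₁) = (1.5, 2) − 0.1·(17, 5.5) = (-0.2, 1.45)
(a₂, b₂) = (-0.2, 1.45) − 0.1·(-0.55, 2.7) = (-0.145, 1.18)
(a₃, b₃) = (-0.145, 1.18) − 0.1·(-0.27, 2.215) = (-0.118, 0.9585)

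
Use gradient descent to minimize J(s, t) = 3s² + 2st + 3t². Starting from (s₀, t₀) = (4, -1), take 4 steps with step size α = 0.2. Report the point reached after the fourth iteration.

∇J = (6s + 2t, 2s + 6t)
(s₁, t₁) = (4, -1) − 0.2·(22, 2) = (-0.4, -1.4)
(s₂, t₂) = (-0.4, -1.4) − 0.2·(-5.2, -9.2) = (0.64, 0.44)
(s₃, t₃) = (0.64, 0.44) − 0.2·(4.72, 3.92) = (-0.304, -0.344)
(s₄, t₄) = (-0.304, -0.344) − 0.2·(-2.512, -2.672) = (0.1984, 0.1904)

(0.1984, 0.1904)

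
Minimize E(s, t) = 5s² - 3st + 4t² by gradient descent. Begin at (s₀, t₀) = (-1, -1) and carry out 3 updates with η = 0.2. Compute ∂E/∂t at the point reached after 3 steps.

∇E = (10s - 3t, -3s + 8t)
(s₁, t₁) = (-1, -1) − 0.2·(-7, -5) = (0.4, 0)
(s₂, t₂) = (0.4, 0) − 0.2·(4, -1.2) = (-0.4, 0.24)
(s₃, t₃) = (-0.4, 0.24) − 0.2·(-4.72, 3.12) = (0.544, -0.384)
∂E/∂t at (0.544, -0.384) = -4.704

-4.704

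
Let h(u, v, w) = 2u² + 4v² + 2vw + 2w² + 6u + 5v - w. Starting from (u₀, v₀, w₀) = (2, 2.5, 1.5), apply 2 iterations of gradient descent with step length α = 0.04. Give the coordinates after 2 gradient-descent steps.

∇h = (4u + 6, 8v + 2w + 5, 2v + 4w - 1)
(u₁, v₁, w₁) = (2, 2.5, 1.5) − 0.04·(14, 28, 10) = (1.44, 1.38, 1.1)
(u₂, v₂, w₂) = (1.44, 1.38, 1.1) − 0.04·(11.76, 18.24, 6.16) = (0.9696, 0.6504, 0.8536)

(0.9696, 0.6504, 0.8536)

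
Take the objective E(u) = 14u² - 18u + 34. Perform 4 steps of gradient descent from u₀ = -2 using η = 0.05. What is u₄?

E′(u) = 28u - 18
Step 1: E′(-2) = -74; u₁ = -2 − 0.05·(-74) = 1.7
Step 2: E′(1.7) = 29.6; u₂ = 1.7 − 0.05·29.6 = 0.22
Step 3: E′(0.22) = -11.84; u₃ = 0.22 − 0.05·(-11.84) = 0.812
Step 4: E′(0.812) = 4.736; u₄ = 0.812 − 0.05·4.736 = 0.5752

0.5752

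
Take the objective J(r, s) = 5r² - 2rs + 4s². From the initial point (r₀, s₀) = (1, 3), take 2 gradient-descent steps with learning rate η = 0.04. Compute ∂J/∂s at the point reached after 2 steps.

∇J = (10r - 2s, -2r + 8s)
Step 1: at (1, 3), ∇J = (4, 22) → (1, 3) − 0.04·(4, 22) = (0.84, 2.12)
Step 2: at (0.84, 2.12), ∇J = (4.16, 15.28) → (0.84, 2.12) − 0.04·(4.16, 15.28) = (0.6736, 1.5088)
∂J/∂s at (0.6736, 1.5088) = 10.7232

10.7232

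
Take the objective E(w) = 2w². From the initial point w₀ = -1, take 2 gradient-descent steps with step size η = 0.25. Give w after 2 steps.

E′(w) = 4w
Step 1: E′(-1) = -4; w₁ = -1 − 0.25·(-4) = 0
Step 2: E′(0) = 0; w₂ = 0 − 0.25·0 = 0

0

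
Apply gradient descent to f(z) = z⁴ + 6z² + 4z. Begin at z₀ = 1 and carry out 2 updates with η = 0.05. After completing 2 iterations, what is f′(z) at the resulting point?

f′(z) = 4z³ + 12z + 4
Step 1: f′(1) = 20; z₁ = 1 − 0.05·20 = 0
Step 2: f′(0) = 4; z₂ = 0 − 0.05·4 = -0.2
f′(z) at (-0.2) = 1.568

1.568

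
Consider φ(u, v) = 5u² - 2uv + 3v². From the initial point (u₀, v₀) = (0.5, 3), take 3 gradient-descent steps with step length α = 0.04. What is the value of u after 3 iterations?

0.450272

∇φ = (10u - 2v, -2u + 6v)
Step 1: at (0.5, 3), ∇φ = (-1, 17) → (0.5, 3) − 0.04·(-1, 17) = (0.54, 2.32)
Step 2: at (0.54, 2.32), ∇φ = (0.76, 12.84) → (0.54, 2.32) − 0.04·(0.76, 12.84) = (0.5096, 1.8064)
Step 3: at (0.5096, 1.8064), ∇φ = (1.4832, 9.8192) → (0.5096, 1.8064) − 0.04·(1.4832, 9.8192) = (0.450272, 1.413632)
u = 0.450272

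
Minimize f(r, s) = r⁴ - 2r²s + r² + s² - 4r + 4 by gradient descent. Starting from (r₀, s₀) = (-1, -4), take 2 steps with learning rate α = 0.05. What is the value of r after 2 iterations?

0.2546

∇f = (4r³ - 4rs + 2r - 4, -2r² + 2s)
Step 1: at (-1, -4), ∇f = (-26, -10) → (-1, -4) − 0.05·(-26, -10) = (0.3, -3.5)
Step 2: at (0.3, -3.5), ∇f = (0.908, -7.18) → (0.3, -3.5) − 0.05·(0.908, -7.18) = (0.2546, -3.141)
r = 0.2546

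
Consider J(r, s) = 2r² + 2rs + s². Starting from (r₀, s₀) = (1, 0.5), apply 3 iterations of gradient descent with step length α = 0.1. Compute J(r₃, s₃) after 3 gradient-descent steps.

∇J = (4r + 2s, 2r + 2s)
Step 1: at (1, 0.5), ∇J = (5, 3) → (1, 0.5) − 0.1·(5, 3) = (0.5, 0.2)
Step 2: at (0.5, 0.2), ∇J = (2.4, 1.4) → (0.5, 0.2) − 0.1·(2.4, 1.4) = (0.26, 0.06)
Step 3: at (0.26, 0.06), ∇J = (1.16, 0.64) → (0.26, 0.06) − 0.1·(1.16, 0.64) = (0.144, -0.004)
J(0.144, -0.004) = 0.040336

0.040336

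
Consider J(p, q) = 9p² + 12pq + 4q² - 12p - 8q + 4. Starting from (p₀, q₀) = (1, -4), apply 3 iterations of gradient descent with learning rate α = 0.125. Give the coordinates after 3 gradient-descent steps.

∇J = (18p + 12q - 12, 12p + 8q - 8)
Step 1: at (1, -4), ∇J = (-42, -28) → (1, -4) − 0.125·(-42, -28) = (6.25, -0.5)
Step 2: at (6.25, -0.5), ∇J = (94.5, 63) → (6.25, -0.5) − 0.125·(94.5, 63) = (-5.5625, -8.375)
Step 3: at (-5.5625, -8.375), ∇J = (-212.625, -141.75) → (-5.5625, -8.375) − 0.125·(-212.625, -141.75) = (21.015625, 9.34375)

(21.015625, 9.34375)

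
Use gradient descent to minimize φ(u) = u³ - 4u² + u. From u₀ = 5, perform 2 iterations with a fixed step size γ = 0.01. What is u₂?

φ′(u) = 3u² - 8u + 1
Step 1: φ′(5) = 36; u₁ = 5 − 0.01·36 = 4.64
Step 2: φ′(4.64) = 28.4688; u₂ = 4.64 − 0.01·28.4688 = 4.355312

4.355312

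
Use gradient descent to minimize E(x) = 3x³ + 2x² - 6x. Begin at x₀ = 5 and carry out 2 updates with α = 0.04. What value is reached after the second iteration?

-11.076096

E′(x) = 9x² + 4x - 6
x₁ = 5 − 0.04·239 = -4.56
x₂ = -4.56 − 0.04·162.9024 = -11.076096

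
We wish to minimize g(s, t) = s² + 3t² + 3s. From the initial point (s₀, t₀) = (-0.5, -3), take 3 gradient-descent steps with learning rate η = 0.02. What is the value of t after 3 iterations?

-2.044416

∇g = (2s + 3, 6t)
(s₁, t₁) = (-0.5, -3) − 0.02·(2, -18) = (-0.54, -2.64)
(s₂, t₂) = (-0.54, -2.64) − 0.02·(1.92, -15.84) = (-0.5784, -2.3232)
(s₃, t₃) = (-0.5784, -2.3232) − 0.02·(1.8432, -13.9392) = (-0.615264, -2.044416)
t = -2.044416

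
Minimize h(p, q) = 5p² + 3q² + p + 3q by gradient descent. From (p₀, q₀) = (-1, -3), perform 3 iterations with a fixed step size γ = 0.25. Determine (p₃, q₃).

∇h = (10p + 1, 6q + 3)
Step 1: at (-1, -3), ∇h = (-9, -15) → (-1, -3) − 0.25·(-9, -15) = (1.25, 0.75)
Step 2: at (1.25, 0.75), ∇h = (13.5, 7.5) → (1.25, 0.75) − 0.25·(13.5, 7.5) = (-2.125, -1.125)
Step 3: at (-2.125, -1.125), ∇h = (-20.25, -3.75) → (-2.125, -1.125) − 0.25·(-20.25, -3.75) = (2.9375, -0.1875)

(2.9375, -0.1875)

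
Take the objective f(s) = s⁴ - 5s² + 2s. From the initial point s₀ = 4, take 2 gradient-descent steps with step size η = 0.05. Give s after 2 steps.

f′(s) = 4s³ - 10s + 2
s₁ = 4 − 0.05·218 = -6.9
s₂ = -6.9 − 0.05·(-1243.036) = 55.2518

55.2518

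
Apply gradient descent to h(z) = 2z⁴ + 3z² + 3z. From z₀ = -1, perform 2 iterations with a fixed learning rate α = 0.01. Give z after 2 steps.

-0.81020248

h′(z) = 8z³ + 6z + 3
Step 1: h′(-1) = -11; z₁ = -1 − 0.01·(-11) = -0.89
Step 2: h′(-0.89) = -7.979752; z₂ = -0.89 − 0.01·(-7.979752) = -0.81020248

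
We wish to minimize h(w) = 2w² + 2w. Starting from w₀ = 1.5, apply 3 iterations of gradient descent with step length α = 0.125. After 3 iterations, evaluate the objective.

-0.375

h′(w) = 4w + 2
Step 1: h′(1.5) = 8; w₁ = 1.5 − 0.125·8 = 0.5
Step 2: h′(0.5) = 4; w₂ = 0.5 − 0.125·4 = 0
Step 3: h′(0) = 2; w₃ = 0 − 0.125·2 = -0.25
h(-0.25) = -0.375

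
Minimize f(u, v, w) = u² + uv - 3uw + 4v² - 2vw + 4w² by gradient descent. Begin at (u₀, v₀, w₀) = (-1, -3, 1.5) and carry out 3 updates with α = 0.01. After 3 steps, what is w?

0.942849

∇f = (2u + v - 3w, u + 8v - 2w, -3u - 2v + 8w)
Step 1: at (-1, -3, 1.5), ∇f = (-9.5, -28, 21) → (-1, -3, 1.5) − 0.01·(-9.5, -28, 21) = (-0.905, -2.72, 1.29)
Step 2: at (-0.905, -2.72, 1.29), ∇f = (-8.4, -25.245, 18.475) → (-0.905, -2.72, 1.29) − 0.01·(-8.4, -25.245, 18.475) = (-0.821, -2.46755, 1.10525)
Step 3: at (-0.821, -2.46755, 1.10525), ∇f = (-7.4253, -22.7719, 16.2401) → (-0.821, -2.46755, 1.10525) − 0.01·(-7.4253, -22.7719, 16.2401) = (-0.746747, -2.239831, 0.942849)
w = 0.942849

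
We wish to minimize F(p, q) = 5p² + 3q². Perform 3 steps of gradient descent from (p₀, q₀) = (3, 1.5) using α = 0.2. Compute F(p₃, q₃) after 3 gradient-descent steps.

∇F = (10p, 6q)
Step 1: at (3, 1.5), ∇F = (30, 9) → (3, 1.5) − 0.2·(30, 9) = (-3, -0.3)
Step 2: at (-3, -0.3), ∇F = (-30, -1.8) → (-3, -0.3) − 0.2·(-30, -1.8) = (3, 0.06)
Step 3: at (3, 0.06), ∇F = (30, 0.36) → (3, 0.06) − 0.2·(30, 0.36) = (-3, -0.012)
F(-3, -0.012) = 45.000432

45.000432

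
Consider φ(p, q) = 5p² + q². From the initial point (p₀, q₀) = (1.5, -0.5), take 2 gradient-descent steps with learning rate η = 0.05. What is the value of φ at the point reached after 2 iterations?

∇φ = (10p, 2q)
(p₁, q₁) = (1.5, -0.5) − 0.05·(15, -1) = (0.75, -0.45)
(p₂, q₂) = (0.75, -0.45) − 0.05·(7.5, -0.9) = (0.375, -0.405)
φ(0.375, -0.405) = 0.86715

0.86715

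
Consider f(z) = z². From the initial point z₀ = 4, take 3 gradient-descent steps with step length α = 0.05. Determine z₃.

2.916

f′(z) = 2z
Step 1: f′(4) = 8; z₁ = 4 − 0.05·8 = 3.6
Step 2: f′(3.6) = 7.2; z₂ = 3.6 − 0.05·7.2 = 3.24
Step 3: f′(3.24) = 6.48; z₃ = 3.24 − 0.05·6.48 = 2.916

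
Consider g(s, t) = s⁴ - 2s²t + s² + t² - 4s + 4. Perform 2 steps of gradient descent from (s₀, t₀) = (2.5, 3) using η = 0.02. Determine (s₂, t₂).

(1.80475304, 3.138756)

∇g = (4s³ - 4st + 2s - 4, -2s² + 2t)
(s₁, t₁) = (2.5, 3) − 0.02·(33.5, -6.5) = (1.83, 3.13)
(s₂, t₂) = (1.83, 3.13) − 0.02·(1.262348, -0.4378) = (1.80475304, 3.138756)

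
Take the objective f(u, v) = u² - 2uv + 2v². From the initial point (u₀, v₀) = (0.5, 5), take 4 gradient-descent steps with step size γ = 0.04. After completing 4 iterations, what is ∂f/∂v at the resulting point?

∇f = (2u - 2v, -2u + 4v)
Step 1: at (0.5, 5), ∇f = (-9, 19) → (0.5, 5) − 0.04·(-9, 19) = (0.86, 4.24)
Step 2: at (0.86, 4.24), ∇f = (-6.76, 15.24) → (0.86, 4.24) − 0.04·(-6.76, 15.24) = (1.1304, 3.6304)
Step 3: at (1.1304, 3.6304), ∇f = (-5, 12.2608) → (1.1304, 3.6304) − 0.04·(-5, 12.2608) = (1.3304, 3.139968)
Step 4: at (1.3304, 3.139968), ∇f = (-3.619136, 9.899072) → (1.3304, 3.139968) − 0.04·(-3.619136, 9.899072) = (1.47516544, 2.74400512)
∂f/∂v at (1.47516544, 2.74400512) = 8.0256896

8.0256896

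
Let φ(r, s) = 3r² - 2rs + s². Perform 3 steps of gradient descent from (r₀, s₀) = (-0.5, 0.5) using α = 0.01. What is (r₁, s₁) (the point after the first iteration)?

(-0.46, 0.48)

∇φ = (6r - 2s, -2r + 2s)
Step 1: at (-0.5, 0.5), ∇φ = (-4, 2) → (-0.5, 0.5) − 0.01·(-4, 2) = (-0.46, 0.48)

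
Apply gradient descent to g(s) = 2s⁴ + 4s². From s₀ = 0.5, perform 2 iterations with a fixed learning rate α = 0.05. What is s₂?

0.14375

g′(s) = 8s³ + 8s
Step 1: g′(0.5) = 5; s₁ = 0.5 − 0.05·5 = 0.25
Step 2: g′(0.25) = 2.125; s₂ = 0.25 − 0.05·2.125 = 0.14375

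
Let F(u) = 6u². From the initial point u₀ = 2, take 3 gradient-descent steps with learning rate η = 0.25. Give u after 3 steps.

-16

F′(u) = 12u
u₁ = 2 − 0.25·24 = -4
u₂ = -4 − 0.25·(-48) = 8
u₃ = 8 − 0.25·96 = -16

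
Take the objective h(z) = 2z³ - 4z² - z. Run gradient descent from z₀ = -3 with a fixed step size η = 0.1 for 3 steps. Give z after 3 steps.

-4789.0323896

h′(z) = 6z² - 8z - 1
z₁ = -3 − 0.1·77 = -10.7
z₂ = -10.7 − 0.1·771.54 = -87.854
z₃ = -87.854 − 0.1·47011.783896 = -4789.0323896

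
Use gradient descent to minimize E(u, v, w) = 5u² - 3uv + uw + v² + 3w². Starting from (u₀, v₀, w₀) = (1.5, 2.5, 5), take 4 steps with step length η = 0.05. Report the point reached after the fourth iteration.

∇E = (10u - 3v + w, -3u + 2v, u + 6w)
Step 1: at (1.5, 2.5, 5), ∇E = (12.5, 0.5, 31.5) → (1.5, 2.5, 5) − 0.05·(12.5, 0.5, 31.5) = (0.875, 2.475, 3.425)
Step 2: at (0.875, 2.475, 3.425), ∇E = (4.75, 2.325, 21.425) → (0.875, 2.475, 3.425) − 0.05·(4.75, 2.325, 21.425) = (0.6375, 2.35875, 2.35375)
Step 3: at (0.6375, 2.35875, 2.35375), ∇E = (1.6525, 2.805, 14.76) → (0.6375, 2.35875, 2.35375) − 0.05·(1.6525, 2.805, 14.76) = (0.554875, 2.2185, 1.61575)
Step 4: at (0.554875, 2.2185, 1.61575), ∇E = (0.509, 2.772375, 10.249375) → (0.554875, 2.2185, 1.61575) − 0.05·(0.509, 2.772375, 10.249375) = (0.529425, 2.07988125, 1.10328125)

(0.529425, 2.07988125, 1.10328125)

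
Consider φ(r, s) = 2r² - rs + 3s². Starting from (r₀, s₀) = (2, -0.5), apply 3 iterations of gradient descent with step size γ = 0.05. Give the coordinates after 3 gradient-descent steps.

(0.9931875, -0.005)

∇φ = (4r - s, -r + 6s)
(r₁, s₁) = (2, -0.5) − 0.05·(8.5, -5) = (1.575, -0.25)
(r₂, s₂) = (1.575, -0.25) − 0.05·(6.55, -3.075) = (1.2475, -0.09625)
(r₃, s₃) = (1.2475, -0.09625) − 0.05·(5.08625, -1.825) = (0.9931875, -0.005)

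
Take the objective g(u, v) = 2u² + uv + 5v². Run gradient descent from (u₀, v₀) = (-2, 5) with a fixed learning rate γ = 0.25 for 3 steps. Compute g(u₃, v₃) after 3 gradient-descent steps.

1446.791015625

∇g = (4u + v, u + 10v)
Step 1: at (-2, 5), ∇g = (-3, 48) → (-2, 5) − 0.25·(-3, 48) = (-1.25, -7)
Step 2: at (-1.25, -7), ∇g = (-12, -71.25) → (-1.25, -7) − 0.25·(-12, -71.25) = (1.75, 10.8125)
Step 3: at (1.75, 10.8125), ∇g = (17.8125, 109.875) → (1.75, 10.8125) − 0.25·(17.8125, 109.875) = (-2.703125, -16.65625)
g(-2.703125, -16.65625) = 1446.791015625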